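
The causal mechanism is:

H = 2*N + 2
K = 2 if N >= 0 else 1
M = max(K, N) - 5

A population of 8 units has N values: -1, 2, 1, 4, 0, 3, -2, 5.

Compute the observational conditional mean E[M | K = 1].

E[M|K=1] averages over only the 2 units with K=1 (N = -1, -2): M = -4, -4, mean -4.

-4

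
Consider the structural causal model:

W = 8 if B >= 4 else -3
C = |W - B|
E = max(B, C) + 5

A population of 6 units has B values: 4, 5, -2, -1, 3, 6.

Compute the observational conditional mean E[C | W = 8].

3

Conditioning on W=8 selects the 3 unit(s) with B ∈ {4, 5, 6}. Their C values: 4, 3, 2. Mean = 3.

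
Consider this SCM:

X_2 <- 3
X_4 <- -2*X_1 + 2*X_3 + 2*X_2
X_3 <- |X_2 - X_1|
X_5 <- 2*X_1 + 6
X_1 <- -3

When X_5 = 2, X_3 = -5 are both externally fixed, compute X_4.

2

Under do(X_5 = 2, X_3 = -5), each intervened variable's structural equation is replaced by its fixed value.
X_4 = -2*X_1 + 2*X_3 + 2*X_2  [with X_1=-3, X_3=-5, X_2=3]  = 2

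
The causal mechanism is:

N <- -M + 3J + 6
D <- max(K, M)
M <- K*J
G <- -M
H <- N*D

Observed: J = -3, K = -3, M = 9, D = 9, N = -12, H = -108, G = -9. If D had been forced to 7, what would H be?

-84

Under do(D=7), the mechanism D <- max(K, M) is discarded; D is fixed at 7.
M = K*J  [with K=-3, J=-3]  = 9
N = -M + 3J + 6  [with M=9, J=-3]  = -12
H = N*D  [with N=-12, D=7]  = -84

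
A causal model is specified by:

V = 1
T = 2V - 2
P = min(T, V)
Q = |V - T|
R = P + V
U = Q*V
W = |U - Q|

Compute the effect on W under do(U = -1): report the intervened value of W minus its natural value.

Intervening sets U = -1 and removes its equation (U = Q*V).
T = 2V - 2  [with V=1]  = 0
Q = |V - T|  [with V=1, T=0]  = 1
W = |U - Q|  [with U=-1, Q=1]  = 2
Without intervention: T = 2V - 2  [with V=1]  = 0; Q = |V - T|  [with V=1, T=0]  = 1; U = Q*V  [with Q=1, V=1]  = 1; W = |U - Q|  [with U=1, Q=1]  = 0.
Change = 2 − 0 = 2.

2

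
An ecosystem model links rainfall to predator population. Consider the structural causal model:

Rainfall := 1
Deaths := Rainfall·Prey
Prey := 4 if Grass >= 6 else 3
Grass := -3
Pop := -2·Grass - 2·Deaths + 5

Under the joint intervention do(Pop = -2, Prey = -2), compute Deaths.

-2

Under do(Pop = -2, Prey = -2), each intervened variable's structural equation is replaced by its fixed value.
Deaths = Rainfall·Prey  [with Rainfall=1, Prey=-2]  = -2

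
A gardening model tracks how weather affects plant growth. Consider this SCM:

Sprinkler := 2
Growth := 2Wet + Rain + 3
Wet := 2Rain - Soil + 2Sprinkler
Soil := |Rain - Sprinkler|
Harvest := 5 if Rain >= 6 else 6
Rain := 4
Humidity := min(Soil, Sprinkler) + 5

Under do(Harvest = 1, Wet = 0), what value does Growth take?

Under do(Harvest = 1, Wet = 0), each intervened variable's structural equation is replaced by its fixed value.
Growth = 2Wet + Rain + 3  [with Wet=0, Rain=4]  = 7

7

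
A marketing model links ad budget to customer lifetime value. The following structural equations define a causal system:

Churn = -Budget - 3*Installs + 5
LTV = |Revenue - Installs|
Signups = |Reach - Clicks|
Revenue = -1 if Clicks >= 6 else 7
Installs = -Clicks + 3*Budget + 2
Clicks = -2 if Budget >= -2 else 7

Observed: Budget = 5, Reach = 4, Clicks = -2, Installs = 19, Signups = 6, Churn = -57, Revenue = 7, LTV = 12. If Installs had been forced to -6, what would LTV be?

13

do(Installs=-6) replaces the equation Installs = -Clicks + 3*Budget + 2 with the constant Installs = -6.
Clicks = -2 if Budget >= -2 else 7  [with Budget=5]  = -2
Revenue = -1 if Clicks >= 6 else 7  [with Clicks=-2]  = 7
LTV = |Revenue - Installs|  [with Revenue=7, Installs=-6]  = 13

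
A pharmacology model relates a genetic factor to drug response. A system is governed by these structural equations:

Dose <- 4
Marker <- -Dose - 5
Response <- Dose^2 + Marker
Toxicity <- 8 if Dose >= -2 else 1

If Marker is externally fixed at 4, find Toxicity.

8

Under do(Marker=4), the mechanism Marker <- -Dose - 5 is discarded; Marker is fixed at 4.
Since Toxicity is not a descendant of the intervened variable, it is unaffected.
Toxicity = 8 if Dose >= -2 else 1  [with Dose=4]  = 8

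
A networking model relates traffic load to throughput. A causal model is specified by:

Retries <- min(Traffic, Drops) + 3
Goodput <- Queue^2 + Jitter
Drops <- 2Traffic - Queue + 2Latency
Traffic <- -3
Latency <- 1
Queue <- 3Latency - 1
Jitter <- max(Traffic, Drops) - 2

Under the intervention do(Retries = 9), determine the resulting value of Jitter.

The intervention breaks the incoming arrows to Retries: Retries <- min(Traffic, Drops) + 3 no longer applies, and Retries = 9.
Since Jitter is not a descendant of the intervened variable, it is unaffected.
Queue = 3Latency - 1  [with Latency=1]  = 2
Drops = 2Traffic - Queue + 2Latency  [with Traffic=-3, Queue=2, Latency=1]  = -6
Jitter = max(Traffic, Drops) - 2  [with Traffic=-3, Drops=-6]  = -5

-5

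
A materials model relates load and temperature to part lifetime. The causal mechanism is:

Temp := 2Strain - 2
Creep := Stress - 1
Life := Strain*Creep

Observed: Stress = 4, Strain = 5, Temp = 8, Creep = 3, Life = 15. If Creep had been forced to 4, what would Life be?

20

Intervening sets Creep = 4 and removes its equation (Creep := Stress - 1).
Life = Strain*Creep  [with Strain=5, Creep=4]  = 20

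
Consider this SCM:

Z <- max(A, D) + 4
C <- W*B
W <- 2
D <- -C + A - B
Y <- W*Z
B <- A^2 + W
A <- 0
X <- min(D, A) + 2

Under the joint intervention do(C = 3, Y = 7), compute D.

-5

The joint intervention fixes C = 3, Y = 7, removing each variable's own equation.
B = A^2 + W  [with A=0, W=2]  = 2
D = -C + A - B  [with C=3, A=0, B=2]  = -5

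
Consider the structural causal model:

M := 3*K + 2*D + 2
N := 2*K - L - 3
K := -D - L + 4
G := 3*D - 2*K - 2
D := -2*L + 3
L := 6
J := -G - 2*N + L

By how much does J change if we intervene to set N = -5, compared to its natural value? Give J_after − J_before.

20

Under do(N=-5), the mechanism N := 2*K - L - 3 is discarded; N is fixed at -5.
D = -2*L + 3  [with L=6]  = -9
K = -D - L + 4  [with D=-9, L=6]  = 7
G = 3*D - 2*K - 2  [with D=-9, K=7]  = -43
J = -G - 2*N + L  [with G=-43, N=-5, L=6]  = 59
Without intervention: D = -2*L + 3  [with L=6]  = -9; K = -D - L + 4  [with D=-9, L=6]  = 7; N = 2*K - L - 3  [with K=7, L=6]  = 5; G = 3*D - 2*K - 2  [with D=-9, K=7]  = -43; J = -G - 2*N + L  [with G=-43, N=5, L=6]  = 39.
Change = 59 − 39 = 20.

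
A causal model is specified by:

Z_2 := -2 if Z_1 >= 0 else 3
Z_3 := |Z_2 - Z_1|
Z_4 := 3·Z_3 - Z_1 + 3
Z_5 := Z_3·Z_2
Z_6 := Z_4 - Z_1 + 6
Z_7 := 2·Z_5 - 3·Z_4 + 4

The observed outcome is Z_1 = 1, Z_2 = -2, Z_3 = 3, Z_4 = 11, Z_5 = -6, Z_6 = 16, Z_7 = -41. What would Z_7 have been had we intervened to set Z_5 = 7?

Under do(Z_5=7), the mechanism Z_5 := Z_3·Z_2 is discarded; Z_5 is fixed at 7.
Z_2 = -2 if Z_1 >= 0 else 3  [with Z_1=1]  = -2
Z_3 = |Z_2 - Z_1|  [with Z_2=-2, Z_1=1]  = 3
Z_4 = 3·Z_3 - Z_1 + 3  [with Z_3=3, Z_1=1]  = 11
Z_7 = 2·Z_5 - 3·Z_4 + 4  [with Z_5=7, Z_4=11]  = -15

-15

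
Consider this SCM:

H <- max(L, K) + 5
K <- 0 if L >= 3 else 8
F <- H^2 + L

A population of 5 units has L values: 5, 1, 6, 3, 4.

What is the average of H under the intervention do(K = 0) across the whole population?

8.8

Every unit gets K=0 under the intervention. H values become 10, 6, 11, 8, 9; E[H|do(K=0)] = 8.8.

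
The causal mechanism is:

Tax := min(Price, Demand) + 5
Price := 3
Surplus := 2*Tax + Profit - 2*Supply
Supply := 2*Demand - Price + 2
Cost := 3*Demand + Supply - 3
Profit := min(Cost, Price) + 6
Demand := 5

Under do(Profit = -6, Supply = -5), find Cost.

Under do(Profit = -6, Supply = -5), each intervened variable's structural equation is replaced by its fixed value.
Cost = 3*Demand + Supply - 3  [with Demand=5, Supply=-5]  = 7

7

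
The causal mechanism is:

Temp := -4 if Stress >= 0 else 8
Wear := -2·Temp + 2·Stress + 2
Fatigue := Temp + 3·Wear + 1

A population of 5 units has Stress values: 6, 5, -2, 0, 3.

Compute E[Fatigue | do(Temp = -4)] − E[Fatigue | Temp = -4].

Every unit gets Temp=-4 under the intervention. Fatigue values become 63, 57, 15, 27, 45; E[Fatigue|do(Temp=-4)] = 41.4.
E[Fatigue|Temp=-4] averages over only the 4 units with Temp=-4 (Stress = 6, 5, 0, 3): Fatigue = 63, 57, 27, 45, mean 48.
Difference = 41.4 − 48 = -6.6.

-6.6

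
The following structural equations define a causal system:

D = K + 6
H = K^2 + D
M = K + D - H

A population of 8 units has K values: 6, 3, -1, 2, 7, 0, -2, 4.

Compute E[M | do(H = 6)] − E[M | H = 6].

5.75

do(H=6) breaks H's dependence on K. With H=6 fixed, M across the units is 12, 6, -2, 4, 14, 0, -4, 8, mean 4.75.
Conditioning on H=6 selects the 2 unit(s) with K ∈ {-1, 0}. Their M values: -2, 0. Mean = -1.
Difference = 4.75 − (-1) = 5.75.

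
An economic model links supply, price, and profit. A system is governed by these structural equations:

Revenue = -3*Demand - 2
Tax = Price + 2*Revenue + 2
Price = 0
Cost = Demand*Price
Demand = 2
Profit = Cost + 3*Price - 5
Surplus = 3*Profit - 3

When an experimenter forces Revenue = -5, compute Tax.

-8

Intervening sets Revenue = -5 and removes its equation (Revenue = -3*Demand - 2).
Tax = Price + 2*Revenue + 2  [with Price=0, Revenue=-5]  = -8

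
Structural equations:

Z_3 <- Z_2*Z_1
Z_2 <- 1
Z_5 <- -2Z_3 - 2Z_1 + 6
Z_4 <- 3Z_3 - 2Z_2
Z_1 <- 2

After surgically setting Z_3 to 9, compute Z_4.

25

The intervention breaks the incoming arrows to Z_3: Z_3 <- Z_2*Z_1 no longer applies, and Z_3 = 9.
Z_4 = 3Z_3 - 2Z_2  [with Z_3=9, Z_2=1]  = 25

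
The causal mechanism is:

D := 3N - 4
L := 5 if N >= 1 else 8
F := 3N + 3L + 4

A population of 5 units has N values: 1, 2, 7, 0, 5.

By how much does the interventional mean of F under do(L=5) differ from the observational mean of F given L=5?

Under do(L=5), L's equation is replaced by L=5 for every unit. Per-unit F: 22, 25, 40, 19, 34. Mean = 28.
E[F|L=5] averages over only the 4 units with L=5 (N = 1, 2, 7, 5): F = 22, 25, 40, 34, mean 30.25.
Difference = 28 − 30.25 = -2.25.

-2.25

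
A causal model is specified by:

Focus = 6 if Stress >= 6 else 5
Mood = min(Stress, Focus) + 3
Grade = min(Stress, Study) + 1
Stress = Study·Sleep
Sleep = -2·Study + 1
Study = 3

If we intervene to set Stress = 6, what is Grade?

The intervention breaks the incoming arrows to Stress: Stress = Study·Sleep no longer applies, and Stress = 6.
Grade = min(Stress, Study) + 1  [with Stress=6, Study=3]  = 4

4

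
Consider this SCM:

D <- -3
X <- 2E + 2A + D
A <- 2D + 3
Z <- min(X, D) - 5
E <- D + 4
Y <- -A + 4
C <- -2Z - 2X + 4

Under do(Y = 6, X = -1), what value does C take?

Setting Y = 6, X = -1 by intervention discards those variables' equations.
Z = min(X, D) - 5  [with X=-1, D=-3]  = -8
C = -2Z - 2X + 4  [with Z=-8, X=-1]  = 22

22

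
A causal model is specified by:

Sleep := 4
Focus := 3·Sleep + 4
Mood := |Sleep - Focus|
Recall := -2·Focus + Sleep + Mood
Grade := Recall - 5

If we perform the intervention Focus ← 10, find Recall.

Under do(Focus=10), the mechanism Focus := 3·Sleep + 4 is discarded; Focus is fixed at 10.
Mood = |Sleep - Focus|  [with Sleep=4, Focus=10]  = 6
Recall = -2·Focus + Sleep + Mood  [with Focus=10, Sleep=4, Mood=6]  = -10

-10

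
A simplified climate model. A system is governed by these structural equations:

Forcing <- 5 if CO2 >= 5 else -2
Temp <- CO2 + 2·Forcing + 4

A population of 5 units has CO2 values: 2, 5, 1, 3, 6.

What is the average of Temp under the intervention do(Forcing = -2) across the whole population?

3.4

Under do(Forcing=-2), Forcing's equation is replaced by Forcing=-2 for every unit. Per-unit Temp: 2, 5, 1, 3, 6. Mean = 3.4.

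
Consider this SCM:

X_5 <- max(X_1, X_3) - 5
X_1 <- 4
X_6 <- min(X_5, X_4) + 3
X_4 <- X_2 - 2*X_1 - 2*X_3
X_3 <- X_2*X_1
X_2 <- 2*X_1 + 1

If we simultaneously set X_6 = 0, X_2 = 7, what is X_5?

23

The joint intervention fixes X_6 = 0, X_2 = 7, removing each variable's own equation.
X_3 = X_2*X_1  [with X_2=7, X_1=4]  = 28
X_5 = max(X_1, X_3) - 5  [with X_1=4, X_3=28]  = 23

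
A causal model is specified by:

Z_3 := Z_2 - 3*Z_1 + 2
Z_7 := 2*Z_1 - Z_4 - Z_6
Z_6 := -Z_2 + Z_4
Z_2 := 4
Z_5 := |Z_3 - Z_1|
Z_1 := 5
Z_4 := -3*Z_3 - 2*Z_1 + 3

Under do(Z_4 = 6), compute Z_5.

14

Intervening sets Z_4 = 6 and removes its equation (Z_4 := -3*Z_3 - 2*Z_1 + 3).
No directed path runs from Z_4 to Z_5, so Z_5 keeps its natural value.
Z_3 = Z_2 - 3*Z_1 + 2  [with Z_2=4, Z_1=5]  = -9
Z_5 = |Z_3 - Z_1|  [with Z_3=-9, Z_1=5]  = 14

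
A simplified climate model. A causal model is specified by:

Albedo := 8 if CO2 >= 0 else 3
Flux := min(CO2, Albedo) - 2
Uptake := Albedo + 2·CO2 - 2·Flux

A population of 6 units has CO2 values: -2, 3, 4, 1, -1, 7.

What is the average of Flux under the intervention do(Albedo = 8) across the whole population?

0

The intervention sets Albedo=8 in all 6 units regardless of CO2. Recomputing Flux per unit gives -4, 1, 2, -1, -3, 5; average 0.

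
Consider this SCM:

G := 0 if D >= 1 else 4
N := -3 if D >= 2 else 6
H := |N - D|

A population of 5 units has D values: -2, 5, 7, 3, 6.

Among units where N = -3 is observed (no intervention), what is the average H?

Observing N=-3 restricts to units where N's equation naturally yields -3: D ∈ {5, 7, 3, 6}. In that subpopulation H = 8, 10, 6, 9, mean 8.25.

8.25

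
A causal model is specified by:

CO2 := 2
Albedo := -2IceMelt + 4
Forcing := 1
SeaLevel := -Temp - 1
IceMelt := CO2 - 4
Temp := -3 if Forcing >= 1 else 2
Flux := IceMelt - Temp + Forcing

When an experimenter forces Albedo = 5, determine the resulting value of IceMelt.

-2

The intervention breaks the incoming arrows to Albedo: Albedo := -2IceMelt + 4 no longer applies, and Albedo = 5.
Since IceMelt is not a descendant of the intervened variable, it is unaffected.
IceMelt = CO2 - 4  [with CO2=2]  = -2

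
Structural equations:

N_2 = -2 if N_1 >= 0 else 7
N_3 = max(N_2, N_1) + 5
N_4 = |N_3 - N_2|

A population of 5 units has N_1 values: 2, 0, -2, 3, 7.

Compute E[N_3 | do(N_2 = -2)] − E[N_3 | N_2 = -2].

Under do(N_2=-2), N_2's equation is replaced by N_2=-2 for every unit. Per-unit N_3: 7, 5, 3, 8, 12. Mean = 7.
Observing N_2=-2 restricts to units where N_2's equation naturally yields -2: N_1 ∈ {2, 0, 3, 7}. In that subpopulation N_3 = 7, 5, 8, 12, mean 8.
Difference = 7 − 8 = -1.

-1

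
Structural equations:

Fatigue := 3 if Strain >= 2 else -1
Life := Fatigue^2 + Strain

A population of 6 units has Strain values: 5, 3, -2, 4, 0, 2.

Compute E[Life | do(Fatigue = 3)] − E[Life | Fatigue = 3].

-1.5

Under do(Fatigue=3), Fatigue's equation is replaced by Fatigue=3 for every unit. Per-unit Life: 14, 12, 7, 13, 9, 11. Mean = 11.
Conditioning on Fatigue=3 selects the 4 unit(s) with Strain ∈ {5, 3, 4, 2}. Their Life values: 14, 12, 13, 11. Mean = 12.5.
Difference = 11 − 12.5 = -1.5.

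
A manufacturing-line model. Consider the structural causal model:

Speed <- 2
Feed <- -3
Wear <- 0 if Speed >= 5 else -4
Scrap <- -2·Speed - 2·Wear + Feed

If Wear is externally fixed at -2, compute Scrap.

-3

The intervention breaks the incoming arrows to Wear: Wear <- 0 if Speed >= 5 else -4 no longer applies, and Wear = -2.
Scrap = -2·Speed - 2·Wear + Feed  [with Speed=2, Wear=-2, Feed=-3]  = -3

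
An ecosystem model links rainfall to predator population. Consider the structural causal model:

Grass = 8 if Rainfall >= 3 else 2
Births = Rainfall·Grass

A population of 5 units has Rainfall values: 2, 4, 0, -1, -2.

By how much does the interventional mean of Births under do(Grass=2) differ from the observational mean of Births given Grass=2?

1.7

Under do(Grass=2), Grass's equation is replaced by Grass=2 for every unit. Per-unit Births: 4, 8, 0, -2, -4. Mean = 1.2.
Observing Grass=2 restricts to units where Grass's equation naturally yields 2: Rainfall ∈ {2, 0, -1, -2}. In that subpopulation Births = 4, 0, -2, -4, mean -0.5.
Difference = 1.2 − (-0.5) = 1.7.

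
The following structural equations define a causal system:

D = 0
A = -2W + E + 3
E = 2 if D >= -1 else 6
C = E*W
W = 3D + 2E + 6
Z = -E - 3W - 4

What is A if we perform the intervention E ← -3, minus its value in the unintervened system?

15

Under do(E=-3), the mechanism E = 2 if D >= -1 else 6 is discarded; E is fixed at -3.
W = 3D + 2E + 6  [with D=0, E=-3]  = 0
A = -2W + E + 3  [with W=0, E=-3]  = 0
Without intervention: E = 2 if D >= -1 else 6  [with D=0]  = 2; W = 3D + 2E + 6  [with D=0, E=2]  = 10; A = -2W + E + 3  [with W=10, E=2]  = -15.
Change = 0 − (-15) = 15.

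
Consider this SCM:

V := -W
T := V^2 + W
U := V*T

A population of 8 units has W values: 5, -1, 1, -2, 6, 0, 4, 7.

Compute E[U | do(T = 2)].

-5

The intervention sets T=2 in all 8 units regardless of W. Recomputing U per unit gives -10, 2, -2, 4, -12, 0, -8, -14; average -5.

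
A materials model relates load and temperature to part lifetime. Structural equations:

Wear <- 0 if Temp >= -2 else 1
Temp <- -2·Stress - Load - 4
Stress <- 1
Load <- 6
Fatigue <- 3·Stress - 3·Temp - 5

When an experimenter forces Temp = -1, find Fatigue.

1

do(Temp=-1) replaces the equation Temp <- -2·Stress - Load - 4 with the constant Temp = -1.
Fatigue = 3·Stress - 3·Temp - 5  [with Stress=1, Temp=-1]  = 1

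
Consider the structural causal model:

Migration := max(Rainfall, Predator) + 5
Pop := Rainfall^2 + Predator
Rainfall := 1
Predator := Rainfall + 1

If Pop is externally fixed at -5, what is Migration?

7

Under do(Pop=-5), the mechanism Pop := Rainfall^2 + Predator is discarded; Pop is fixed at -5.
Since Migration is not a descendant of the intervened variable, it is unaffected.
Predator = Rainfall + 1  [with Rainfall=1]  = 2
Migration = max(Rainfall, Predator) + 5  [with Rainfall=1, Predator=2]  = 7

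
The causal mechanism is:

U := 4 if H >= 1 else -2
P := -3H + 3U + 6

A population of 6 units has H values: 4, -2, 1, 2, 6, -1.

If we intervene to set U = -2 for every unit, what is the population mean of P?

Every unit gets U=-2 under the intervention. P values become -12, 6, -3, -6, -18, 3; E[P|do(U=-2)] = -5.

-5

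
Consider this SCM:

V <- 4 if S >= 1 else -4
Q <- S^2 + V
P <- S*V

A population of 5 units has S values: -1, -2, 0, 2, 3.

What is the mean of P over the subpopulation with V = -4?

E[P|V=-4] averages over only the 3 units with V=-4 (S = -1, -2, 0): P = 4, 8, 0, mean 4.

4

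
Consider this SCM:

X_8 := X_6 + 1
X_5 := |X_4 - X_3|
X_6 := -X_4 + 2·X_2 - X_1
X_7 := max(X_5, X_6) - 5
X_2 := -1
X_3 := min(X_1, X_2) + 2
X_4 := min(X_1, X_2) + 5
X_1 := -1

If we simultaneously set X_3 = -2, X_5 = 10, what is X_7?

Under do(X_3 = -2, X_5 = 10), each intervened variable's structural equation is replaced by its fixed value.
X_4 = min(X_1, X_2) + 5  [with X_1=-1, X_2=-1]  = 4
X_6 = -X_4 + 2·X_2 - X_1  [with X_4=4, X_2=-1, X_1=-1]  = -5
X_7 = max(X_5, X_6) - 5  [with X_5=10, X_6=-5]  = 5

5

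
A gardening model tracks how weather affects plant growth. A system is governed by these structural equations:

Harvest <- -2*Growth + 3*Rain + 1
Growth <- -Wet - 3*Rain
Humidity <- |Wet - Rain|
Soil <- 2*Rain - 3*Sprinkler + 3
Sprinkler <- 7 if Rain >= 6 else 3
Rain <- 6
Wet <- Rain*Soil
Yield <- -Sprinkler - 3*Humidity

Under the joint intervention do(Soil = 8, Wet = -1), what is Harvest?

53

The joint intervention fixes Soil = 8, Wet = -1, removing each variable's own equation.
Growth = -Wet - 3*Rain  [with Wet=-1, Rain=6]  = -17
Harvest = -2*Growth + 3*Rain + 1  [with Growth=-17, Rain=6]  = 53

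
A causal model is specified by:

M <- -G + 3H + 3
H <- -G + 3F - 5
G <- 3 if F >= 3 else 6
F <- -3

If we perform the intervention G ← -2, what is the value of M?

-31

Under do(G=-2), the mechanism G <- 3 if F >= 3 else 6 is discarded; G is fixed at -2.
H = -G + 3F - 5  [with G=-2, F=-3]  = -12
M = -G + 3H + 3  [with G=-2, H=-12]  = -31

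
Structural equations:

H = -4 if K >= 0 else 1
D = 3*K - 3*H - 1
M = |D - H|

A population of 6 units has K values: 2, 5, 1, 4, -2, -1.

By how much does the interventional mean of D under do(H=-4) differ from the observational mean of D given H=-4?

Every unit gets H=-4 under the intervention. D values become 17, 26, 14, 23, 5, 8; E[D|do(H=-4)] = 15.5.
Observing H=-4 restricts to units where H's equation naturally yields -4: K ∈ {2, 5, 1, 4}. In that subpopulation D = 17, 26, 14, 23, mean 20.
Difference = 15.5 − 20 = -4.5.

-4.5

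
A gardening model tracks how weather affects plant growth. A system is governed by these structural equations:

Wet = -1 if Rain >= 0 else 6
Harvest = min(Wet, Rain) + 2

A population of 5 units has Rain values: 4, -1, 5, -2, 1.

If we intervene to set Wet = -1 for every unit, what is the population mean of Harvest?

Under do(Wet=-1), Wet's equation is replaced by Wet=-1 for every unit. Per-unit Harvest: 1, 1, 1, 0, 1. Mean = 0.8.

0.8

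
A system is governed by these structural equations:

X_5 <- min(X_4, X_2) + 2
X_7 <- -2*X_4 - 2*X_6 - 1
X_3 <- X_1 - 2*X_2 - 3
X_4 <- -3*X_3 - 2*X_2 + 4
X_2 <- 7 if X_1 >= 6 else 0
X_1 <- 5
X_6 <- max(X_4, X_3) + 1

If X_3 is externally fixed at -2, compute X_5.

2

do(X_3=-2) replaces the equation X_3 <- X_1 - 2*X_2 - 3 with the constant X_3 = -2.
X_2 = 7 if X_1 >= 6 else 0  [with X_1=5]  = 0
X_4 = -3*X_3 - 2*X_2 + 4  [with X_3=-2, X_2=0]  = 10
X_5 = min(X_4, X_2) + 2  [with X_4=10, X_2=0]  = 2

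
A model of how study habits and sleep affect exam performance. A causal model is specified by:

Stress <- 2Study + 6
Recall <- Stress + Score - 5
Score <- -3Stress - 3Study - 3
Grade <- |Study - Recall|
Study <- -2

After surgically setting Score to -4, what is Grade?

5

do(Score=-4) replaces the equation Score <- -3Stress - 3Study - 3 with the constant Score = -4.
Stress = 2Study + 6  [with Study=-2]  = 2
Recall = Stress + Score - 5  [with Stress=2, Score=-4]  = -7
Grade = |Study - Recall|  [with Study=-2, Recall=-7]  = 5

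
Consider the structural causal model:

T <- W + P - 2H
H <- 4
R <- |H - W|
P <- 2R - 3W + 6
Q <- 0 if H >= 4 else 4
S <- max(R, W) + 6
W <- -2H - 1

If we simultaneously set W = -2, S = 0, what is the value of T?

14

Under do(W = -2, S = 0), each intervened variable's structural equation is replaced by its fixed value.
R = |H - W|  [with H=4, W=-2]  = 6
P = 2R - 3W + 6  [with R=6, W=-2]  = 24
T = W + P - 2H  [with W=-2, P=24, H=4]  = 14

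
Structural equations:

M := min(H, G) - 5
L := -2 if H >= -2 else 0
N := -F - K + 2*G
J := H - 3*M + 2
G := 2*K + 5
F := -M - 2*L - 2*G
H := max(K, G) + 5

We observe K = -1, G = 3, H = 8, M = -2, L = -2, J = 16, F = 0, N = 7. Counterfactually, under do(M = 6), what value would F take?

-8

The intervention breaks the incoming arrows to M: M := min(H, G) - 5 no longer applies, and M = 6.
G = 2*K + 5  [with K=-1]  = 3
H = max(K, G) + 5  [with K=-1, G=3]  = 8
L = -2 if H >= -2 else 0  [with H=8]  = -2
F = -M - 2*L - 2*G  [with M=6, L=-2, G=3]  = -8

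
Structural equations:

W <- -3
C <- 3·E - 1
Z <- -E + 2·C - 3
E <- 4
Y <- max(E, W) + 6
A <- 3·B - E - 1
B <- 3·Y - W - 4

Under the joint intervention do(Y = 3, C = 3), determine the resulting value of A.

19

The joint intervention fixes Y = 3, C = 3, removing each variable's own equation.
B = 3·Y - W - 4  [with Y=3, W=-3]  = 8
A = 3·B - E - 1  [with B=8, E=4]  = 19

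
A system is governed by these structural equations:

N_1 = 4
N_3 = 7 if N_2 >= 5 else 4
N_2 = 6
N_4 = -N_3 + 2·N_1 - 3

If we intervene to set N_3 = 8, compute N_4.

-3

The intervention breaks the incoming arrows to N_3: N_3 = 7 if N_2 >= 5 else 4 no longer applies, and N_3 = 8.
N_4 = -N_3 + 2·N_1 - 3  [with N_3=8, N_1=4]  = -3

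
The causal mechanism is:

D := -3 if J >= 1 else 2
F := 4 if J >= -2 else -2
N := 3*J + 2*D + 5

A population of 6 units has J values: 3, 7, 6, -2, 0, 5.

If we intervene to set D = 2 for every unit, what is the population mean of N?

Under do(D=2), D's equation is replaced by D=2 for every unit. Per-unit N: 18, 30, 27, 3, 9, 24. Mean = 18.5.

18.5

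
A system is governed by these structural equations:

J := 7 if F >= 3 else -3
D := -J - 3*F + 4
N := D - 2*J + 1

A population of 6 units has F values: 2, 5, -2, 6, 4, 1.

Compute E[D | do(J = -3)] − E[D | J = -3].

Under do(J=-3), J's equation is replaced by J=-3 for every unit. Per-unit D: 1, -8, 13, -11, -5, 4. Mean = -1.
E[D|J=-3] averages over only the 3 units with J=-3 (F = 2, -2, 1): D = 1, 13, 4, mean 6.
Difference = -1 − 6 = -7.

-7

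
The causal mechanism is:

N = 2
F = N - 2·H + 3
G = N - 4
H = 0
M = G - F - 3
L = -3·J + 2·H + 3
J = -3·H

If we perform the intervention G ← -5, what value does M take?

-13

The intervention breaks the incoming arrows to G: G = N - 4 no longer applies, and G = -5.
F = N - 2·H + 3  [with N=2, H=0]  = 5
M = G - F - 3  [with G=-5, F=5]  = -13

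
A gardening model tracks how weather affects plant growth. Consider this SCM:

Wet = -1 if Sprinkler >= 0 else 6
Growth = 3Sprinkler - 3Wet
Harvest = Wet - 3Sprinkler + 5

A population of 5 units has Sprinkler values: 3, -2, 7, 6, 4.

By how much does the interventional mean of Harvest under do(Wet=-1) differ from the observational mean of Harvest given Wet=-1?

4.2

Under do(Wet=-1), Wet's equation is replaced by Wet=-1 for every unit. Per-unit Harvest: -5, 10, -17, -14, -8. Mean = -6.8.
Observing Wet=-1 restricts to units where Wet's equation naturally yields -1: Sprinkler ∈ {3, 7, 6, 4}. In that subpopulation Harvest = -5, -17, -14, -8, mean -11.
Difference = -6.8 − (-11) = 4.2.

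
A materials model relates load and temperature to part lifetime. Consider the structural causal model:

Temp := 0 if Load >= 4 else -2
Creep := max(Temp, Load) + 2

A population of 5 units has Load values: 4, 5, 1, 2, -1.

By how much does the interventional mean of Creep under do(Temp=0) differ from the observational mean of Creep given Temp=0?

Under do(Temp=0), Temp's equation is replaced by Temp=0 for every unit. Per-unit Creep: 6, 7, 3, 4, 2. Mean = 4.4.
Conditioning on Temp=0 selects the 2 unit(s) with Load ∈ {4, 5}. Their Creep values: 6, 7. Mean = 6.5.
Difference = 4.4 − 6.5 = -2.1.

-2.1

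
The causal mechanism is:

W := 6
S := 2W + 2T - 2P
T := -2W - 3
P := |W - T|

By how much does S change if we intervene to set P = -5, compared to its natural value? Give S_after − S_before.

52

The intervention breaks the incoming arrows to P: P := |W - T| no longer applies, and P = -5.
T = -2W - 3  [with W=6]  = -15
S = 2W + 2T - 2P  [with W=6, T=-15, P=-5]  = -8
Without intervention: T = -2W - 3  [with W=6]  = -15; P = |W - T|  [with W=6, T=-15]  = 21; S = 2W + 2T - 2P  [with W=6, T=-15, P=21]  = -60.
Change = -8 − (-60) = 52.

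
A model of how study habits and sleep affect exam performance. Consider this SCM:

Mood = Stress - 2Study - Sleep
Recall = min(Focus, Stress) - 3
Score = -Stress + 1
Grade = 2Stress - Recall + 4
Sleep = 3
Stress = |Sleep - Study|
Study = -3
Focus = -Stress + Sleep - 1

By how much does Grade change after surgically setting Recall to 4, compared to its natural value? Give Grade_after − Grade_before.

do(Recall=4) replaces the equation Recall = min(Focus, Stress) - 3 with the constant Recall = 4.
Stress = |Sleep - Study|  [with Sleep=3, Study=-3]  = 6
Grade = 2Stress - Recall + 4  [with Stress=6, Recall=4]  = 12
Without intervention: Stress = |Sleep - Study|  [with Sleep=3, Study=-3]  = 6; Focus = -Stress + Sleep - 1  [with Stress=6, Sleep=3]  = -4; Recall = min(Focus, Stress) - 3  [with Focus=-4, Stress=6]  = -7; Grade = 2Stress - Recall + 4  [with Stress=6, Recall=-7]  = 23.
Change = 12 − 23 = -11.

-11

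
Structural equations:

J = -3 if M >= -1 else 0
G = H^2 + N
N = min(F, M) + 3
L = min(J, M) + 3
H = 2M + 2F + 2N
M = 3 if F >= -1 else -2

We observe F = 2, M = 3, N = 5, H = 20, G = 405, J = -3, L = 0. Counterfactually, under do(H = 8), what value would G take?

69

Intervening sets H = 8 and removes its equation (H = 2M + 2F + 2N).
M = 3 if F >= -1 else -2  [with F=2]  = 3
N = min(F, M) + 3  [with F=2, M=3]  = 5
G = H^2 + N  [with H=8, N=5]  = 69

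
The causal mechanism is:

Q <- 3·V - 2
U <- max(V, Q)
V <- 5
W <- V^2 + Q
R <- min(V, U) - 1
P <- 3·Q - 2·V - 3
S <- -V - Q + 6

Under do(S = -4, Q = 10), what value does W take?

Under do(S = -4, Q = 10), each intervened variable's structural equation is replaced by its fixed value.
W = V^2 + Q  [with V=5, Q=10]  = 35

35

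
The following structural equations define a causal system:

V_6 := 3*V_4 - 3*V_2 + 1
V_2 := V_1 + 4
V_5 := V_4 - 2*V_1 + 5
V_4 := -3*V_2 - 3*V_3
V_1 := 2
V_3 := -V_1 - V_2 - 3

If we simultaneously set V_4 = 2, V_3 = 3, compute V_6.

The joint intervention fixes V_4 = 2, V_3 = 3, removing each variable's own equation.
V_2 = V_1 + 4  [with V_1=2]  = 6
V_6 = 3*V_4 - 3*V_2 + 1  [with V_4=2, V_2=6]  = -11

-11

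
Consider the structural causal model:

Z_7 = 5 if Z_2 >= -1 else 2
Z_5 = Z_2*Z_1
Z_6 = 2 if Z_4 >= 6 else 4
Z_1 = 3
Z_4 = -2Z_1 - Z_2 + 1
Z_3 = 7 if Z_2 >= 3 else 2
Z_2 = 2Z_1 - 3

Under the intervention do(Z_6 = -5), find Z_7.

5

Intervening sets Z_6 = -5 and removes its equation (Z_6 = 2 if Z_4 >= 6 else 4).
No directed path runs from Z_6 to Z_7, so Z_7 keeps its natural value.
Z_2 = 2Z_1 - 3  [with Z_1=3]  = 3
Z_7 = 5 if Z_2 >= -1 else 2  [with Z_2=3]  = 5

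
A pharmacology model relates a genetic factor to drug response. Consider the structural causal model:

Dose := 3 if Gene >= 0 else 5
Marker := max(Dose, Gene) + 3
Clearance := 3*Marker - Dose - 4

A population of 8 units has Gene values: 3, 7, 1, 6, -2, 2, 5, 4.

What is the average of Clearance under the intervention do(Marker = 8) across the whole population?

Every unit gets Marker=8 under the intervention. Clearance values become 17, 17, 17, 17, 15, 17, 17, 17; E[Clearance|do(Marker=8)] = 16.75.

16.75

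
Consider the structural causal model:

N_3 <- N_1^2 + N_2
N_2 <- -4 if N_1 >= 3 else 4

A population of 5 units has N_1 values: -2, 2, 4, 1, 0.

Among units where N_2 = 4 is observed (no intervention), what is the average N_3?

6.25

Conditioning on N_2=4 selects the 4 unit(s) with N_1 ∈ {-2, 2, 1, 0}. Their N_3 values: 8, 8, 5, 4. Mean = 6.25.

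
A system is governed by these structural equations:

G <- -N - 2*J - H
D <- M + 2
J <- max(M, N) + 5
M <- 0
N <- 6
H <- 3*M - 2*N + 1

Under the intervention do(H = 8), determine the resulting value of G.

The intervention breaks the incoming arrows to H: H <- 3*M - 2*N + 1 no longer applies, and H = 8.
J = max(M, N) + 5  [with M=0, N=6]  = 11
G = -N - 2*J - H  [with N=6, J=11, H=8]  = -36

-36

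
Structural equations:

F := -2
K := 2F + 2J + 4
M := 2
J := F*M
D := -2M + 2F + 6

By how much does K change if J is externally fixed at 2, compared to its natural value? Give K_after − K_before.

Intervening sets J = 2 and removes its equation (J := F*M).
K = 2F + 2J + 4  [with F=-2, J=2]  = 4
Without intervention: J = F*M  [with F=-2, M=2]  = -4; K = 2F + 2J + 4  [with F=-2, J=-4]  = -8.
Change = 4 − (-8) = 12.

12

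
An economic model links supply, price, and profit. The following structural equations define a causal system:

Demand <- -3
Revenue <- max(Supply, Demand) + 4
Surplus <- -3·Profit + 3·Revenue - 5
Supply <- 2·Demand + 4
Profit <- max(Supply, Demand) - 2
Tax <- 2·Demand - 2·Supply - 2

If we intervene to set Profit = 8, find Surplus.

The intervention breaks the incoming arrows to Profit: Profit <- max(Supply, Demand) - 2 no longer applies, and Profit = 8.
Supply = 2·Demand + 4  [with Demand=-3]  = -2
Revenue = max(Supply, Demand) + 4  [with Supply=-2, Demand=-3]  = 2
Surplus = -3·Profit + 3·Revenue - 5  [with Profit=8, Revenue=2]  = -23

-23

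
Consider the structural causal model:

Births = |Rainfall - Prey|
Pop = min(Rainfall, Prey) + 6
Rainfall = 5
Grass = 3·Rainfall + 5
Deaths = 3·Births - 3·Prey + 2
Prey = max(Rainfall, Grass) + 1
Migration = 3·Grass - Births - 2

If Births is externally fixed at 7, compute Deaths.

-40

Intervening sets Births = 7 and removes its equation (Births = |Rainfall - Prey|).
Grass = 3·Rainfall + 5  [with Rainfall=5]  = 20
Prey = max(Rainfall, Grass) + 1  [with Rainfall=5, Grass=20]  = 21
Deaths = 3·Births - 3·Prey + 2  [with Births=7, Prey=21]  = -40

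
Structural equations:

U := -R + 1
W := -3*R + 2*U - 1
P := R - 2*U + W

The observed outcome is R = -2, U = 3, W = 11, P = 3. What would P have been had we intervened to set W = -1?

The intervention breaks the incoming arrows to W: W := -3*R + 2*U - 1 no longer applies, and W = -1.
U = -R + 1  [with R=-2]  = 3
P = R - 2*U + W  [with R=-2, U=3, W=-1]  = -9

-9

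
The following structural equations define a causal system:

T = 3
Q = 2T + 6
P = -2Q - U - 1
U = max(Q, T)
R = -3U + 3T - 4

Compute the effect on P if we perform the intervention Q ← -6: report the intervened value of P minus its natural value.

45

do(Q=-6) replaces the equation Q = 2T + 6 with the constant Q = -6.
U = max(Q, T)  [with Q=-6, T=3]  = 3
P = -2Q - U - 1  [with Q=-6, U=3]  = 8
Without intervention: Q = 2T + 6  [with T=3]  = 12; U = max(Q, T)  [with Q=12, T=3]  = 12; P = -2Q - U - 1  [with Q=12, U=12]  = -37.
Change = 8 − (-37) = 45.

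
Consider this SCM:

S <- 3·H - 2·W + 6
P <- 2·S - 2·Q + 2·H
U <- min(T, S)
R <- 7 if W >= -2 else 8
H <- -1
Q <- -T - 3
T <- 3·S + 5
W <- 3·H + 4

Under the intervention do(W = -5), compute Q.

-47

do(W=-5) replaces the equation W <- 3·H + 4 with the constant W = -5.
S = 3·H - 2·W + 6  [with H=-1, W=-5]  = 13
T = 3·S + 5  [with S=13]  = 44
Q = -T - 3  [with T=44]  = -47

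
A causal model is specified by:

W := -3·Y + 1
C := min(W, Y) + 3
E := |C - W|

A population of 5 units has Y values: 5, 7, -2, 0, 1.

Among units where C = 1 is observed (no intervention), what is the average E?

4.5

Conditioning on C=1 selects the 2 unit(s) with Y ∈ {-2, 1}. Their E values: 6, 3. Mean = 4.5.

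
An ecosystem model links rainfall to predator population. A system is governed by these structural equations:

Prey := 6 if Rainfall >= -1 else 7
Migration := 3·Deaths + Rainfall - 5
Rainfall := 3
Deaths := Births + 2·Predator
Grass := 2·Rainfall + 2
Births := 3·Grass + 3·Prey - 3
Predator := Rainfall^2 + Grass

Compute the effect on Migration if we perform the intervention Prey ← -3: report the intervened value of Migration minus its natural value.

-81

The intervention breaks the incoming arrows to Prey: Prey := 6 if Rainfall >= -1 else 7 no longer applies, and Prey = -3.
Grass = 2·Rainfall + 2  [with Rainfall=3]  = 8
Predator = Rainfall^2 + Grass  [with Rainfall=3, Grass=8]  = 17
Births = 3·Grass + 3·Prey - 3  [with Grass=8, Prey=-3]  = 12
Deaths = Births + 2·Predator  [with Births=12, Predator=17]  = 46
Migration = 3·Deaths + Rainfall - 5  [with Deaths=46, Rainfall=3]  = 136
Without intervention: Grass = 2·Rainfall + 2  [with Rainfall=3]  = 8; Prey = 6 if Rainfall >= -1 else 7  [with Rainfall=3]  = 6; Predator = Rainfall^2 + Grass  [with Rainfall=3, Grass=8]  = 17; Births = 3·Grass + 3·Prey - 3  [with Grass=8, Prey=6]  = 39; Deaths = Births + 2·Predator  [with Births=39, Predator=17]  = 73; Migration = 3·Deaths + Rainfall - 5  [with Deaths=73, Rainfall=3]  = 217.
Change = 136 − 217 = -81.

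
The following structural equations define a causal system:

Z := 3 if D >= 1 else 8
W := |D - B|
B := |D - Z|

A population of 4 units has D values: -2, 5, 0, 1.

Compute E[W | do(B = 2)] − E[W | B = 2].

0.5

The intervention sets B=2 in all 4 units regardless of D. Recomputing W per unit gives 4, 3, 2, 1; average 2.5.
Observing B=2 restricts to units where B's equation naturally yields 2: D ∈ {5, 1}. In that subpopulation W = 3, 1, mean 2.
Difference = 2.5 − 2 = 0.5.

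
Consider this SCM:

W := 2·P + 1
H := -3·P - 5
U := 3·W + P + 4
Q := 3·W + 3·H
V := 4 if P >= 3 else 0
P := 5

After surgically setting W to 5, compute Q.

The intervention breaks the incoming arrows to W: W := 2·P + 1 no longer applies, and W = 5.
H = -3·P - 5  [with P=5]  = -20
Q = 3·W + 3·H  [with W=5, H=-20]  = -45

-45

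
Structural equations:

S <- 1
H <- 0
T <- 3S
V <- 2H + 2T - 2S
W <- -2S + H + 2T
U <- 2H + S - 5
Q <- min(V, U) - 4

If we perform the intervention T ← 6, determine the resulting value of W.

do(T=6) replaces the equation T <- 3S with the constant T = 6.
W = -2S + H + 2T  [with S=1, H=0, T=6]  = 10

10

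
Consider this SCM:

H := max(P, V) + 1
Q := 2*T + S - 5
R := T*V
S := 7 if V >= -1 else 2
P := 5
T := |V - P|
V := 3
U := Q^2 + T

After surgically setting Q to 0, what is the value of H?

6

do(Q=0) replaces the equation Q := 2*T + S - 5 with the constant Q = 0.
Since H is not a descendant of the intervened variable, it is unaffected.
H = max(P, V) + 1  [with P=5, V=3]  = 6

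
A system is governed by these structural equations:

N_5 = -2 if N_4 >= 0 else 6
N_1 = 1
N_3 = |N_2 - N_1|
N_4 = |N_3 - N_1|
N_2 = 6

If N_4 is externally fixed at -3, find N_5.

Intervening sets N_4 = -3 and removes its equation (N_4 = |N_3 - N_1|).
N_5 = -2 if N_4 >= 0 else 6  [with N_4=-3]  = 6

6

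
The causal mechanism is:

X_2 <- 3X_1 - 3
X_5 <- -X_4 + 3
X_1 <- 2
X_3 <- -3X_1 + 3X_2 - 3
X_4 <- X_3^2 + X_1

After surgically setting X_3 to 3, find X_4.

The intervention breaks the incoming arrows to X_3: X_3 <- -3X_1 + 3X_2 - 3 no longer applies, and X_3 = 3.
X_4 = X_3^2 + X_1  [with X_3=3, X_1=2]  = 11

11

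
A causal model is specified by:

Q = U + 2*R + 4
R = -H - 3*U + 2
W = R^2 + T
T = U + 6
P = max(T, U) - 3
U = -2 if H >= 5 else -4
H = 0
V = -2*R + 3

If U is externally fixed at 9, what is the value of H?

Under do(U=9), the mechanism U = -2 if H >= 5 else -4 is discarded; U is fixed at 9.
H is not downstream of the intervention, so its value is determined by the original equations.

0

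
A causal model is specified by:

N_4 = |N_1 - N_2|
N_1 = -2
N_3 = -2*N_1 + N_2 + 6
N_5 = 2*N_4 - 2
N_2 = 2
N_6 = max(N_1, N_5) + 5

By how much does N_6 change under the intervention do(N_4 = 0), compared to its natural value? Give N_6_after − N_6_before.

-8

Under do(N_4=0), the mechanism N_4 = |N_1 - N_2| is discarded; N_4 is fixed at 0.
N_5 = 2*N_4 - 2  [with N_4=0]  = -2
N_6 = max(N_1, N_5) + 5  [with N_1=-2, N_5=-2]  = 3
Without intervention: N_4 = |N_1 - N_2|  [with N_1=-2, N_2=2]  = 4; N_5 = 2*N_4 - 2  [with N_4=4]  = 6; N_6 = max(N_1, N_5) + 5  [with N_1=-2, N_5=6]  = 11.
Change = 3 − 11 = -8.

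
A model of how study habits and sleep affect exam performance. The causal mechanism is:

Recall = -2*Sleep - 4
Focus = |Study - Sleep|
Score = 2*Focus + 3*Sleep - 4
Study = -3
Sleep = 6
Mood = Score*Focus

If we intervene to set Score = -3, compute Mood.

Intervening sets Score = -3 and removes its equation (Score = 2*Focus + 3*Sleep - 4).
Focus = |Study - Sleep|  [with Study=-3, Sleep=6]  = 9
Mood = Score*Focus  [with Score=-3, Focus=9]  = -27

-27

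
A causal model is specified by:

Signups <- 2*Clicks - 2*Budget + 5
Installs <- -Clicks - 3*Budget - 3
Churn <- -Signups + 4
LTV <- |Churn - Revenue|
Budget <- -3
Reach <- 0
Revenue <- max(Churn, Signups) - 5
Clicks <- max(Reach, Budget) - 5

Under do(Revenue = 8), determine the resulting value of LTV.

5

do(Revenue=8) replaces the equation Revenue <- max(Churn, Signups) - 5 with the constant Revenue = 8.
Clicks = max(Reach, Budget) - 5  [with Reach=0, Budget=-3]  = -5
Signups = 2*Clicks - 2*Budget + 5  [with Clicks=-5, Budget=-3]  = 1
Churn = -Signups + 4  [with Signups=1]  = 3
LTV = |Churn - Revenue|  [with Churn=3, Revenue=8]  = 5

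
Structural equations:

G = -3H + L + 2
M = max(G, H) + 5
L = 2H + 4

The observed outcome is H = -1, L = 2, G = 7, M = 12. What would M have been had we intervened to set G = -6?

The intervention breaks the incoming arrows to G: G = -3H + L + 2 no longer applies, and G = -6.
M = max(G, H) + 5  [with G=-6, H=-1]  = 4

4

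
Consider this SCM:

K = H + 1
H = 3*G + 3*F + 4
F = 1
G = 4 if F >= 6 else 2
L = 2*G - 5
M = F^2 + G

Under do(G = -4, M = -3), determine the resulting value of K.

-4

Setting G = -4, M = -3 by intervention discards those variables' equations.
H = 3*G + 3*F + 4  [with G=-4, F=1]  = -5
K = H + 1  [with H=-5]  = -4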